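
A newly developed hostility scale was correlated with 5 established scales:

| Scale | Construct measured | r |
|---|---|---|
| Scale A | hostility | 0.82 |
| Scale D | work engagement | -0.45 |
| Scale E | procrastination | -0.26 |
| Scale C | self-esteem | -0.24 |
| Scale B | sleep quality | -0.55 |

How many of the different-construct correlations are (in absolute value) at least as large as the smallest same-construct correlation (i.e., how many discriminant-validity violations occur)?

0

Convergent (same construct = hostility): Scale A.
Smallest convergent = 0.82. Discriminant |r|: 0.45, 0.26, 0.24, 0.55; count ≥ 0.82 → 0.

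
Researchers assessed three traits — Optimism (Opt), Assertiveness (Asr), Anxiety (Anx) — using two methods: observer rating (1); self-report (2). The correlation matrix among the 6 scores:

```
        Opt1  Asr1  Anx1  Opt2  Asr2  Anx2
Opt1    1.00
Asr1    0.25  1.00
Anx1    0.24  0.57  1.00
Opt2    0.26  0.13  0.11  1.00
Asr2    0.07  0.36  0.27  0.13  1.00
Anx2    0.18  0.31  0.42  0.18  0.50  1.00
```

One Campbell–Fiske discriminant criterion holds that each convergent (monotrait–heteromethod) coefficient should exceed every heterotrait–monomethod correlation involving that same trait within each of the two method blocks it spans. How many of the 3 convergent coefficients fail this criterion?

Convergent coefficients and their comparison sets:
Opt (methods 1·2): 0.26 vs {0.25, 0.13, 0.24, 0.18} → pass.
Asr (methods 1·2): 0.36 vs {0.25, 0.13, 0.57, 0.50} → fail.
Anx (methods 1·2): 0.42 vs {0.24, 0.18, 0.57, 0.50} → fail.
2 of 3 fail.

2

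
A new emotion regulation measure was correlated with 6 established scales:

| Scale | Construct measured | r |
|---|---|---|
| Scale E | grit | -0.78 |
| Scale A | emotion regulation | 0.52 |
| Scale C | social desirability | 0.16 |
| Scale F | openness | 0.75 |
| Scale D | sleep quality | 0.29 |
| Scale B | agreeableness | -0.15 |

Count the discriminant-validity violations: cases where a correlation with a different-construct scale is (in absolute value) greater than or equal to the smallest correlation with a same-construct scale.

Convergent (same construct = emotion regulation): Scale A.
Smallest convergent = 0.52. Discriminant |r|: 0.78, 0.16, 0.75, 0.29, 0.15; count ≥ 0.52 → 2.

2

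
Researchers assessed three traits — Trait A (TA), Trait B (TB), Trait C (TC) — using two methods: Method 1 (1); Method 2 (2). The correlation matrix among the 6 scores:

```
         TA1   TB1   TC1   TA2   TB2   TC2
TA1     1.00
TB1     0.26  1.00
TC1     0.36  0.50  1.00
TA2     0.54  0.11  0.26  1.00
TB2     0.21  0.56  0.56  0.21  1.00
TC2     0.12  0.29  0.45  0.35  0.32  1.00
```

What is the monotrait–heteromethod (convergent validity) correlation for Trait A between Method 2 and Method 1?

Same trait (TA), different methods: r(TA2, TA1) = 0.54.

0.54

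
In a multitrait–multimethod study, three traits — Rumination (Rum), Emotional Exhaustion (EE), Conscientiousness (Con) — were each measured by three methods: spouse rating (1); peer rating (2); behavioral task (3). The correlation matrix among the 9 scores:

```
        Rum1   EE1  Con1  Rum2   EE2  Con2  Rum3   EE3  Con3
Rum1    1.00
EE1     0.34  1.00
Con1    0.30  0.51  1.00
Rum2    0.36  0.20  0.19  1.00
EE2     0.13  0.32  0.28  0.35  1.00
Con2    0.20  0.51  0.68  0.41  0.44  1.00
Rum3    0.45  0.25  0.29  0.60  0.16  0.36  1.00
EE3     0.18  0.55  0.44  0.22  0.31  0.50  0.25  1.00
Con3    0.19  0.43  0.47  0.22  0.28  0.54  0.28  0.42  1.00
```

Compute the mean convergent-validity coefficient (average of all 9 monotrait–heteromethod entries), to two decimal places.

0.48

Convergent values: 0.36, 0.45, 0.60, 0.32, 0.55, 0.31, 0.68, 0.47, 0.54; mean = 4.28/9 = 0.48.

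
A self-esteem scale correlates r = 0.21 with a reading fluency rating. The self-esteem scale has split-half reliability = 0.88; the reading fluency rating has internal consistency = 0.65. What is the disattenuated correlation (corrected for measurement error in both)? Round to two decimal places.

r_true = r_obs / √(r_xx · r_yy) = 0.21 / √(0.88 × 0.65) = 0.21 / √0.5720 = 0.21 / 0.7563 ≈ 0.28.

0.28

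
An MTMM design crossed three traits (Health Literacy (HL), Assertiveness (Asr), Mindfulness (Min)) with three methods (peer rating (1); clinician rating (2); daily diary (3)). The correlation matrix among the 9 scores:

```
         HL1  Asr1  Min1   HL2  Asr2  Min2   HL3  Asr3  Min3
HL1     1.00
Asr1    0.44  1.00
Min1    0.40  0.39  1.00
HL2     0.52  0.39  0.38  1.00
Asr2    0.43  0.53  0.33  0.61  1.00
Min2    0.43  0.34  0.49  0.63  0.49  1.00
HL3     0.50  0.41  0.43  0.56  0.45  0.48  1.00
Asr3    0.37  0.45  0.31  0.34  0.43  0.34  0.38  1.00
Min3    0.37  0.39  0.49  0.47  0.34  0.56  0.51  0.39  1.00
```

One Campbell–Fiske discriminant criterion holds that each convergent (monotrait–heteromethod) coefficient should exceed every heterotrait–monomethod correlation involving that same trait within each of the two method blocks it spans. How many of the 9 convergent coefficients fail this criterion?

Checking each validity diagonal entry against its comparison values:
HL (methods 1·2): 0.52 vs {0.44, 0.61, 0.40, 0.63} → fail.
HL (methods 1·3): 0.50 vs {0.44, 0.38, 0.40, 0.51} → fail.
HL (methods 2·3): 0.56 vs {0.61, 0.38, 0.63, 0.51} → fail.
Asr (methods 1·2): 0.53 vs {0.44, 0.61, 0.39, 0.49} → fail.
Asr (methods 1·3): 0.45 vs {0.44, 0.38, 0.39, 0.39} → pass.
Asr (methods 2·3): 0.43 vs {0.61, 0.38, 0.49, 0.39} → fail.
Min (methods 1·2): 0.49 vs {0.40, 0.63, 0.39, 0.49} → fail.
Min (methods 1·3): 0.49 vs {0.40, 0.51, 0.39, 0.39} → fail.
Min (methods 2·3): 0.56 vs {0.63, 0.51, 0.49, 0.39} → fail.
8 of 9 fail.

8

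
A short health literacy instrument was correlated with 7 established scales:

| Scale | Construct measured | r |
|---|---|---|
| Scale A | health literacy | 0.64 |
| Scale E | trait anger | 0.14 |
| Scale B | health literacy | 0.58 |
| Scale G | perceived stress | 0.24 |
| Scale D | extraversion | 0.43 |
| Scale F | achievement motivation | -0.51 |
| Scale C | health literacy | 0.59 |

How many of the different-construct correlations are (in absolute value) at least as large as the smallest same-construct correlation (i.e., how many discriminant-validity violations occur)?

0

Convergent (same construct = health literacy): Scale A, Scale B, Scale C.
Smallest convergent = 0.58. Discriminant |r|: 0.14, 0.24, 0.43, 0.51; count ≥ 0.58 → 0.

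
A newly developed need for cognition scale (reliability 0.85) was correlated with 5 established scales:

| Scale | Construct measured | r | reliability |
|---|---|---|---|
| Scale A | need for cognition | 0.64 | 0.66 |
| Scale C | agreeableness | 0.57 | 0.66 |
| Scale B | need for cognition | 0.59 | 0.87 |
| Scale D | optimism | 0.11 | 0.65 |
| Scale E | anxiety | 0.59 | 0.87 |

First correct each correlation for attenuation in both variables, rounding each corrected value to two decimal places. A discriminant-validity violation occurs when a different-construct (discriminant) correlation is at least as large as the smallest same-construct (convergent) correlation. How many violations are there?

2

Disattenuated r (r / √(r_scale · r_new)):
  Scale A (conv): 0.64 / √(0.66·0.85) = 0.85
  Scale C (disc): 0.57 / √(0.66·0.85) = 0.76
  Scale B (conv): 0.59 / √(0.87·0.85) = 0.69
  Scale D (disc): 0.11 / √(0.65·0.85) = 0.15
  Scale E (disc): 0.59 / √(0.87·0.85) = 0.69
Smallest convergent = 0.69. Discriminant values: 0.76, 0.15, 0.69; count ≥ 0.69 → 2.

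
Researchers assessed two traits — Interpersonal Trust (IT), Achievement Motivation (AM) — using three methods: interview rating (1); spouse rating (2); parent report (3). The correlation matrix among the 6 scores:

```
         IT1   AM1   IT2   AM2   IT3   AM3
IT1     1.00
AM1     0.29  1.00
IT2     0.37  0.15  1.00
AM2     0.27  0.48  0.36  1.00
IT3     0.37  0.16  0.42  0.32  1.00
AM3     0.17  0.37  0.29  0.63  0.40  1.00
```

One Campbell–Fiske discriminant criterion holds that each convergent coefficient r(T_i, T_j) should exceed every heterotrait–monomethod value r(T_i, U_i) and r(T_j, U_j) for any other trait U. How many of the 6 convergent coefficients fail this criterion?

2

Each convergent coefficient versus the relevant comparison correlations:
IT (methods 1·2): 0.37 vs {0.29, 0.36} → pass.
IT (methods 1·3): 0.37 vs {0.29, 0.40} → fail.
IT (methods 2·3): 0.42 vs {0.36, 0.40} → pass.
AM (methods 1·2): 0.48 vs {0.29, 0.36} → pass.
AM (methods 1·3): 0.37 vs {0.29, 0.40} → fail.
AM (methods 2·3): 0.63 vs {0.36, 0.40} → pass.
2 of 6 fail.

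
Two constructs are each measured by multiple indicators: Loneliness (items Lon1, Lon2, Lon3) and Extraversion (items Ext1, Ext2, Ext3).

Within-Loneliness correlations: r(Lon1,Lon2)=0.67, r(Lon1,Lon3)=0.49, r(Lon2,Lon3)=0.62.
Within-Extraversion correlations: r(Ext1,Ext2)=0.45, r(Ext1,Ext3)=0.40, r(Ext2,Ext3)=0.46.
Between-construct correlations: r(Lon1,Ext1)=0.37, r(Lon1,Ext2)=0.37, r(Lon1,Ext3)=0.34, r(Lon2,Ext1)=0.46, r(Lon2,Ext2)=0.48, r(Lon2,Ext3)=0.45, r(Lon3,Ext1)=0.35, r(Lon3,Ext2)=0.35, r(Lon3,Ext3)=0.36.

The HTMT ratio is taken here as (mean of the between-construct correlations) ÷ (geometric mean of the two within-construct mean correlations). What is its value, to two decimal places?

Between-construct mean = 3.53/9 = 0.3922.
Mean within-Lon = 1.78/3 = 0.5933; mean within-Ext = 1.31/3 = 0.4367.
Geometric mean = √(0.5933 × 0.4367) = 0.5090.
HTMT = 0.3922 / 0.5090 = 0.77.

0.77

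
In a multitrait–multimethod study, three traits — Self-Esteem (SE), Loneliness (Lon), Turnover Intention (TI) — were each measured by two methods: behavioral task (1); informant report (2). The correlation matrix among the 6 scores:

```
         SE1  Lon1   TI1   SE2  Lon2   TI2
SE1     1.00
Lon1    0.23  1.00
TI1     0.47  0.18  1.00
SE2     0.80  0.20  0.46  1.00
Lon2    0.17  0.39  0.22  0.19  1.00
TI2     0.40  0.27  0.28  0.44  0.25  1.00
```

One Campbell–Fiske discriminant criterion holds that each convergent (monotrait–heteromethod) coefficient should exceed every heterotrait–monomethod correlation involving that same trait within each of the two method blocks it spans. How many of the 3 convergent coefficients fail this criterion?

1

Convergent coefficients and their comparison sets:
SE (methods 1·2): 0.80 vs {0.23, 0.19, 0.47, 0.44} → pass.
Lon (methods 1·2): 0.39 vs {0.23, 0.19, 0.18, 0.25} → pass.
TI (methods 1·2): 0.28 vs {0.47, 0.44, 0.18, 0.25} → fail.
1 of 3 fail.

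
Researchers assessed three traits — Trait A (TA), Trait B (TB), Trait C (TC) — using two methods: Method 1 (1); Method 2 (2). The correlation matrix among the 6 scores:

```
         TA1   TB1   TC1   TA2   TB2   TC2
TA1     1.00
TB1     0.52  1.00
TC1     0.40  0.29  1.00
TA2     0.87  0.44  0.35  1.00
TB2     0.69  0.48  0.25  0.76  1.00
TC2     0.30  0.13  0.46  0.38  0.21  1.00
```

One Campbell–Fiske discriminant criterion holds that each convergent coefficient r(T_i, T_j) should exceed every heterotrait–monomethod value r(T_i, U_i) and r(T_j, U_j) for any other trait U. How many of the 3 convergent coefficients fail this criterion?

1

Convergent coefficients and their comparison sets:
TA (methods 1·2): 0.87 vs {0.52, 0.76, 0.40, 0.38} → pass.
TB (methods 1·2): 0.48 vs {0.52, 0.76, 0.29, 0.21} → fail.
TC (methods 1·2): 0.46 vs {0.40, 0.38, 0.29, 0.21} → pass.
1 of 3 fail.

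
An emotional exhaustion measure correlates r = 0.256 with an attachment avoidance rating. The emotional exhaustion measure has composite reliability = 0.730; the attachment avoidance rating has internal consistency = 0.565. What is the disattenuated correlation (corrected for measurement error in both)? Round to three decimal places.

0.399

r_true = r_obs / √(r_xx · r_yy) = 0.256 / √(0.730 × 0.565) = 0.256 / √0.412450 = 0.256 / 0.6422 ≈ 0.399.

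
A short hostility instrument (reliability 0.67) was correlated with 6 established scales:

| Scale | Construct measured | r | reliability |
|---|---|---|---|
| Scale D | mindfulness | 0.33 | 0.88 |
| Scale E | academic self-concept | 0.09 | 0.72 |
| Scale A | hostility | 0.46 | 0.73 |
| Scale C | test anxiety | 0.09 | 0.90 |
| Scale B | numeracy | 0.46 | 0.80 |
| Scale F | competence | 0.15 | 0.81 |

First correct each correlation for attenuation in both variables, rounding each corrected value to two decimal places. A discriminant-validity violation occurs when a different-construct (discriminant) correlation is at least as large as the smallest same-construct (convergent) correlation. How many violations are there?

Disattenuated r (r / √(r_scale · r_new)):
  Scale D (disc): 0.33 / √(0.88·0.67) = 0.43
  Scale E (disc): 0.09 / √(0.72·0.67) = 0.13
  Scale A (conv): 0.46 / √(0.73·0.67) = 0.66
  Scale C (disc): 0.09 / √(0.90·0.67) = 0.12
  Scale B (disc): 0.46 / √(0.80·0.67) = 0.63
  Scale F (disc): 0.15 / √(0.81·0.67) = 0.20
Smallest convergent = 0.66. Discriminant values: 0.43, 0.13, 0.12, 0.63, 0.20; count ≥ 0.66 → 0.

0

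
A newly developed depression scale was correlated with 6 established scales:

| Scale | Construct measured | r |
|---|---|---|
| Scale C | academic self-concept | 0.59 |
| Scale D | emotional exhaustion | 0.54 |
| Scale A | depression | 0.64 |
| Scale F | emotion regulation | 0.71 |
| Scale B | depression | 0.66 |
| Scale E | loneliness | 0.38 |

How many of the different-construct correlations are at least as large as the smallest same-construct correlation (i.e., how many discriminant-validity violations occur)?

Convergent (same construct = depression): Scale A, Scale B.
Smallest convergent = 0.64. Discriminant values: 0.59, 0.54, 0.71, 0.38; count ≥ 0.64 → 1.

1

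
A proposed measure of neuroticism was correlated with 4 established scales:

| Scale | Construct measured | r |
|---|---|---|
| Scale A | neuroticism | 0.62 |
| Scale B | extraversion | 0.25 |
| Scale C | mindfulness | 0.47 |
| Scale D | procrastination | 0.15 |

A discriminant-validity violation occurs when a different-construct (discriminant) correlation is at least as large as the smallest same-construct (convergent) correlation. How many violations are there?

Convergent (same construct = neuroticism): Scale A.
Smallest convergent = 0.62. Discriminant values: 0.25, 0.47, 0.15; count ≥ 0.62 → 0.

0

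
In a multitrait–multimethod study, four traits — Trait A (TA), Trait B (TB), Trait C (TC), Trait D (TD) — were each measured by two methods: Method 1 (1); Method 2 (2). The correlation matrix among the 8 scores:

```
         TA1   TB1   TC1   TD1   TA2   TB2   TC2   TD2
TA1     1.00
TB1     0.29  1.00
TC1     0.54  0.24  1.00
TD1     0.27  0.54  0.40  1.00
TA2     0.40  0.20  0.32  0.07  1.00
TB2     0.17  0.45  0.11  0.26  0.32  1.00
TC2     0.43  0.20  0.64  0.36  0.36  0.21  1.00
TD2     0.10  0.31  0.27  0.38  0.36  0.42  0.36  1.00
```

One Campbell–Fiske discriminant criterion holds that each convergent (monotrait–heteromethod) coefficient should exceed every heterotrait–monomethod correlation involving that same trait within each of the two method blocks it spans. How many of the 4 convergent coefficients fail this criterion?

Each convergent coefficient versus the relevant comparison correlations:
TA (methods 1·2): 0.40 vs {0.29, 0.32, 0.54, 0.36, 0.27, 0.36} → fail.
TB (methods 1·2): 0.45 vs {0.29, 0.32, 0.24, 0.21, 0.54, 0.42} → fail.
TC (methods 1·2): 0.64 vs {0.54, 0.36, 0.24, 0.21, 0.40, 0.36} → pass.
TD (methods 1·2): 0.38 vs {0.27, 0.36, 0.54, 0.42, 0.40, 0.36} → fail.
3 of 4 fail.

3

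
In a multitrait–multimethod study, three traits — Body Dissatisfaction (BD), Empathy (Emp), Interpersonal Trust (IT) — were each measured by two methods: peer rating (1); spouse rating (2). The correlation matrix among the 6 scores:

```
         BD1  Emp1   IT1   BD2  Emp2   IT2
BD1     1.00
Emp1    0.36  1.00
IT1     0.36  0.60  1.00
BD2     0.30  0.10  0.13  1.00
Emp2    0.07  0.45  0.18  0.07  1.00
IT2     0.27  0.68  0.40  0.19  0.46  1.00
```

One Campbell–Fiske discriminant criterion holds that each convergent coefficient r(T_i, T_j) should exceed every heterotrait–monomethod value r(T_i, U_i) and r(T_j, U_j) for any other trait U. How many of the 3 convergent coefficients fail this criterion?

3

Checking each validity diagonal entry against its comparison values:
BD (methods 1·2): 0.30 vs {0.36, 0.07, 0.36, 0.19} → fail.
Emp (methods 1·2): 0.45 vs {0.36, 0.07, 0.60, 0.46} → fail.
IT (methods 1·2): 0.40 vs {0.36, 0.19, 0.60, 0.46} → fail.
3 of 3 fail.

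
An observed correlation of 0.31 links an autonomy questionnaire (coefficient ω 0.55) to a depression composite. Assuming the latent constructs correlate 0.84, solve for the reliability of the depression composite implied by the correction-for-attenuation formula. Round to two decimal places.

r_true = r_obs / √(r_xx · r_yy) ⇒ 0.84 = 0.31 / √(0.55 · r_yy).
√(0.55 · r_yy) = 0.31 / 0.84 = 0.3690; 0.55 · r_yy = 0.1362; r_yy = 0.1362 / 0.55 ≈ 0.25.

0.25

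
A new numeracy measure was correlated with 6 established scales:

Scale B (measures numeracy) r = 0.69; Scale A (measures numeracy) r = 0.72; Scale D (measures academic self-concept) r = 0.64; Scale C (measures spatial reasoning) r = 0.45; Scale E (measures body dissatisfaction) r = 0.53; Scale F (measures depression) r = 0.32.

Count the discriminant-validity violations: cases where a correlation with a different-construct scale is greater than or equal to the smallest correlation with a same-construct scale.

Convergent (same construct = numeracy): Scale B, Scale A.
Smallest convergent = 0.69. Discriminant values: 0.64, 0.45, 0.53, 0.32; count ≥ 0.69 → 0.

0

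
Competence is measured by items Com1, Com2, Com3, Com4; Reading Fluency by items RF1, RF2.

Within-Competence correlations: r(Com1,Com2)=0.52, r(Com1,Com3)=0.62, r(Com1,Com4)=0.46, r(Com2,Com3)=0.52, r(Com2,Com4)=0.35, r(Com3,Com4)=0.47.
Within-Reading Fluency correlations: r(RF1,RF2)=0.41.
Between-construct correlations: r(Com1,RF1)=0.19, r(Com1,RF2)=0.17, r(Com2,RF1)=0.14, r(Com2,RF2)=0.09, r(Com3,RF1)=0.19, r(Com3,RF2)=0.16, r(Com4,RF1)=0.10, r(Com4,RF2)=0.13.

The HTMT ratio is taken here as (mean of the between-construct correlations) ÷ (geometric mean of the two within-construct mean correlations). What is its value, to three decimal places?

Between-construct mean = 1.17/8 = 0.1463.
Mean within-Com = 2.94/6 = 0.4900; mean within-RF = 0.41/1 = 0.4100.
Geometric mean = √(0.4900 × 0.4100) = 0.4482.
HTMT = 0.1463 / 0.4482 = 0.326.

0.326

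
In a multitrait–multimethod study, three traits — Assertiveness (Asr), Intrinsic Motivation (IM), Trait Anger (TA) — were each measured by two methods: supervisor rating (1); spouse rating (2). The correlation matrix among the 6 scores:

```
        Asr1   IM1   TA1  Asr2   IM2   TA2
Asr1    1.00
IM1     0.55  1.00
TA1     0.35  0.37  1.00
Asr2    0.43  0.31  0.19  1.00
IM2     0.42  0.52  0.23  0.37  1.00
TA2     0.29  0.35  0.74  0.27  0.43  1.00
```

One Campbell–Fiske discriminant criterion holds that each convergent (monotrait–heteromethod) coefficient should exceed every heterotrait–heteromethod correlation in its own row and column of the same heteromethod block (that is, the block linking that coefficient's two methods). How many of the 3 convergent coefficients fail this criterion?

Convergent coefficients and their comparison sets:
Asr (methods 1·2): 0.43 vs {0.42, 0.31, 0.29, 0.19} → pass.
IM (methods 1·2): 0.52 vs {0.31, 0.42, 0.35, 0.23} → pass.
TA (methods 1·2): 0.74 vs {0.19, 0.29, 0.23, 0.35} → pass.
0 of 3 fail.

0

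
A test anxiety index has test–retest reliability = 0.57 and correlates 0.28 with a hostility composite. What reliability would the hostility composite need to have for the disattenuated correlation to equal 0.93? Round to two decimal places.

0.16

r_true = r_obs / √(r_xx · r_yy) ⇒ 0.93 = 0.28 / √(0.57 · r_yy).
√(0.57 · r_yy) = 0.28 / 0.93 = 0.3011; 0.57 · r_yy = 0.0907; r_yy = 0.0907 / 0.57 ≈ 0.16.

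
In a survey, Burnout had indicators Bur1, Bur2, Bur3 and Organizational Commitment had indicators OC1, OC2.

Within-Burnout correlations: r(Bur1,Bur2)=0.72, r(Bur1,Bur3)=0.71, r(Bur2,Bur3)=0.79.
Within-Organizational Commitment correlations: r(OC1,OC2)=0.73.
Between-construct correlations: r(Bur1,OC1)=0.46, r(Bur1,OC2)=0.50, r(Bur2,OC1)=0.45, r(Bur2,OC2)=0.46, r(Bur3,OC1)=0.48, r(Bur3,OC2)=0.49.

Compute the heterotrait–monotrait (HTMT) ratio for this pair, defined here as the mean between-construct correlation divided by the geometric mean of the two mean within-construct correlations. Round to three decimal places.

Mean heterotrait r = 2.84/6 = 0.4733.
Mean within-Bur = 2.22/3 = 0.7400; mean within-OC = 0.73/1 = 0.7300.
Geometric mean = √(0.7400 × 0.7300) = 0.7350.
HTMT = 0.4733 / 0.7350 = 0.644.

0.644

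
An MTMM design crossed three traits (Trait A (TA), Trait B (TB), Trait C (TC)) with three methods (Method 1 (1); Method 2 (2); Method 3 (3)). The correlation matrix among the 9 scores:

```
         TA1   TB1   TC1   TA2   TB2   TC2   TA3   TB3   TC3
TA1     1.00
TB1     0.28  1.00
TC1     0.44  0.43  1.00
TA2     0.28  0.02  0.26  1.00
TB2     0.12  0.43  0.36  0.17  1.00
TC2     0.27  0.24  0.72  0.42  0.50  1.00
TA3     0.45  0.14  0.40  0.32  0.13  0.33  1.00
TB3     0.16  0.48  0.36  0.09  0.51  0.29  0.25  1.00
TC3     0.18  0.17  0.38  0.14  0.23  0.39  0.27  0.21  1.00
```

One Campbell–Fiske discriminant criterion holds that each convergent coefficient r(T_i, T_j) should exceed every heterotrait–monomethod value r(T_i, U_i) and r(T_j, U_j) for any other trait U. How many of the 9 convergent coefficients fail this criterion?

5

Convergent coefficients and their comparison sets:
TA (methods 1·2): 0.28 vs {0.28, 0.17, 0.44, 0.42} → fail.
TA (methods 1·3): 0.45 vs {0.28, 0.25, 0.44, 0.27} → pass.
TA (methods 2·3): 0.32 vs {0.17, 0.25, 0.42, 0.27} → fail.
TB (methods 1·2): 0.43 vs {0.28, 0.17, 0.43, 0.50} → fail.
TB (methods 1·3): 0.48 vs {0.28, 0.25, 0.43, 0.21} → pass.
TB (methods 2·3): 0.51 vs {0.17, 0.25, 0.50, 0.21} → pass.
TC (methods 1·2): 0.72 vs {0.44, 0.42, 0.43, 0.50} → pass.
TC (methods 1·3): 0.38 vs {0.44, 0.27, 0.43, 0.21} → fail.
TC (methods 2·3): 0.39 vs {0.42, 0.27, 0.50, 0.21} → fail.
5 of 9 fail.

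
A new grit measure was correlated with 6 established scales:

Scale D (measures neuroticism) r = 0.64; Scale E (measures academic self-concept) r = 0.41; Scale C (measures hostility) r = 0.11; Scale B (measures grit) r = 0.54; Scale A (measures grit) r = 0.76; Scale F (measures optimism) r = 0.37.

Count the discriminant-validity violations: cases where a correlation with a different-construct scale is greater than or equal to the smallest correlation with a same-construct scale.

1

Convergent (same construct = grit): Scale B, Scale A.
Smallest convergent = 0.54. Discriminant values: 0.64, 0.41, 0.11, 0.37; count ≥ 0.54 → 1.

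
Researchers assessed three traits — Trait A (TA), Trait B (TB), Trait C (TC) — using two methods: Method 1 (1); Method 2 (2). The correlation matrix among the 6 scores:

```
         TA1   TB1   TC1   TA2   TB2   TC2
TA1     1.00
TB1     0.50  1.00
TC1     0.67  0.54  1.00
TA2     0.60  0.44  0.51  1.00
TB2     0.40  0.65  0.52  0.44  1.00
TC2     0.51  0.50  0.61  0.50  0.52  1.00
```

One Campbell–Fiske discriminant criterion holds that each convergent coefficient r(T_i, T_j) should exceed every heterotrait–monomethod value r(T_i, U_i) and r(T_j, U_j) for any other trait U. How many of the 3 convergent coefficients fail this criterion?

Convergent coefficients and their comparison sets:
TA (methods 1·2): 0.60 vs {0.50, 0.44, 0.67, 0.50} → fail.
TB (methods 1·2): 0.65 vs {0.50, 0.44, 0.54, 0.52} → pass.
TC (methods 1·2): 0.61 vs {0.67, 0.50, 0.54, 0.52} → fail.
2 of 3 fail.

2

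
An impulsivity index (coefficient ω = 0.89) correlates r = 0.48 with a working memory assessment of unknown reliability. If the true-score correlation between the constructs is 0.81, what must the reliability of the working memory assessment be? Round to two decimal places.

0.39

r_true = r_obs / √(r_xx · r_yy) ⇒ 0.81 = 0.48 / √(0.89 · r_yy).
√(0.89 · r_yy) = 0.48 / 0.81 = 0.5926; 0.89 · r_yy = 0.3512; r_yy = 0.3512 / 0.89 ≈ 0.39.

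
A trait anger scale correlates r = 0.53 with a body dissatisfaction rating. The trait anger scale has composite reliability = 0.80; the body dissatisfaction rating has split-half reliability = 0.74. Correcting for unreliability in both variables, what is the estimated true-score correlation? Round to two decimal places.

r_true = r_obs / √(r_xx · r_yy) = 0.53 / √(0.80 × 0.74) = 0.53 / √0.5920 = 0.53 / 0.7694 ≈ 0.69.

0.69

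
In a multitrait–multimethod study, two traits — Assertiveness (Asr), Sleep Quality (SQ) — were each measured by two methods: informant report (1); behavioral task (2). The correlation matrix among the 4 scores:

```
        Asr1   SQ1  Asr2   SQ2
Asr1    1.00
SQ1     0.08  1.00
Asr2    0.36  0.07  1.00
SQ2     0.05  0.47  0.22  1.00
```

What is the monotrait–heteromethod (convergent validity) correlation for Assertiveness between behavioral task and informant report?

0.36

Same trait (Asr), different methods: r(Asr2, Asr1) = 0.36.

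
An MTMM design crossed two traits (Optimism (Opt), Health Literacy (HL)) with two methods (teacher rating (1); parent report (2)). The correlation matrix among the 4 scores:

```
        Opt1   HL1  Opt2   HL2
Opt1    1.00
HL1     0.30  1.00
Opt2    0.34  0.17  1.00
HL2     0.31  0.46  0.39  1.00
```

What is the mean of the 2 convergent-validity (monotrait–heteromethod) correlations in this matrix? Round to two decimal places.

0.40

Convergent values: 0.34, 0.46; mean = 0.80/2 = 0.40.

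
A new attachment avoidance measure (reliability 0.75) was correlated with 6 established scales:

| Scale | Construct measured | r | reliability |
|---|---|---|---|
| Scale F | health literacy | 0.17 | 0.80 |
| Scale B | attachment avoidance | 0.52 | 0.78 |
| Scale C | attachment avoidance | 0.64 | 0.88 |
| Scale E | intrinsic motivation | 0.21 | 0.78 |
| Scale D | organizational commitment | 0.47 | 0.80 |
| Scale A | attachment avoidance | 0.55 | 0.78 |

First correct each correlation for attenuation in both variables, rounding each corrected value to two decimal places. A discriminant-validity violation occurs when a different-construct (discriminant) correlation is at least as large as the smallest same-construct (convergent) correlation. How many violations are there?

Disattenuated r (r / √(r_scale · r_new)):
  Scale F (disc): 0.17 / √(0.80·0.75) = 0.22
  Scale B (conv): 0.52 / √(0.78·0.75) = 0.68
  Scale C (conv): 0.64 / √(0.88·0.75) = 0.79
  Scale E (disc): 0.21 / √(0.78·0.75) = 0.27
  Scale D (disc): 0.47 / √(0.80·0.75) = 0.61
  Scale A (conv): 0.55 / √(0.78·0.75) = 0.72
Smallest convergent = 0.68. Discriminant values: 0.22, 0.27, 0.61; count ≥ 0.68 → 0.

0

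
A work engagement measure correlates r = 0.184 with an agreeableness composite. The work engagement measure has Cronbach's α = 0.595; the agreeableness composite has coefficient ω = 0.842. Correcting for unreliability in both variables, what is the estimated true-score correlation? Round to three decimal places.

r_true = r_obs / √(r_xx · r_yy) = 0.184 / √(0.595 × 0.842) = 0.184 / √0.500990 = 0.184 / 0.7078 ≈ 0.260.

0.260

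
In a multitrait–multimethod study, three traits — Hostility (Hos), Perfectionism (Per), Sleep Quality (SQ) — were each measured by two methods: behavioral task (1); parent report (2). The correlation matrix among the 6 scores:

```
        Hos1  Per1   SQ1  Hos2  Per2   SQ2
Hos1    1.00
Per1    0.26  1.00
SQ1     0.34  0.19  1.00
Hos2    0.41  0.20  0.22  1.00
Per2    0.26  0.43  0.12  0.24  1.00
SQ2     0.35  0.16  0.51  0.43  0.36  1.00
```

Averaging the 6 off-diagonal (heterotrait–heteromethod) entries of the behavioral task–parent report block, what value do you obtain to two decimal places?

0.22

HTHM values (method 1 × method 2): 0.26, 0.35, 0.20, 0.16, 0.22, 0.12; mean = 1.31/6 = 0.22.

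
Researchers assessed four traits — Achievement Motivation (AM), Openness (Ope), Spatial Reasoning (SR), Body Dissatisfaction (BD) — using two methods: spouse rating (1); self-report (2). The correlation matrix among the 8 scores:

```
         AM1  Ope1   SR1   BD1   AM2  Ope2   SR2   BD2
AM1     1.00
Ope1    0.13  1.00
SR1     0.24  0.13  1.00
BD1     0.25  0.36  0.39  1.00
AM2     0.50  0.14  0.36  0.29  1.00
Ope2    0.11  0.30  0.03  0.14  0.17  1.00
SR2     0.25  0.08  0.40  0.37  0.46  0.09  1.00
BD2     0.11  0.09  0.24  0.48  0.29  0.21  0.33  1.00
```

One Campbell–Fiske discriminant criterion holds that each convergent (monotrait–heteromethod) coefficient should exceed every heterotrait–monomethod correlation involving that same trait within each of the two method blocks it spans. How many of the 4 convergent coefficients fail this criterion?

2

Each convergent coefficient versus the relevant comparison correlations:
AM (methods 1·2): 0.50 vs {0.13, 0.17, 0.24, 0.46, 0.25, 0.29} → pass.
Ope (methods 1·2): 0.30 vs {0.13, 0.17, 0.13, 0.09, 0.36, 0.21} → fail.
SR (methods 1·2): 0.40 vs {0.24, 0.46, 0.13, 0.09, 0.39, 0.33} → fail.
BD (methods 1·2): 0.48 vs {0.25, 0.29, 0.36, 0.21, 0.39, 0.33} → pass.
2 of 4 fail.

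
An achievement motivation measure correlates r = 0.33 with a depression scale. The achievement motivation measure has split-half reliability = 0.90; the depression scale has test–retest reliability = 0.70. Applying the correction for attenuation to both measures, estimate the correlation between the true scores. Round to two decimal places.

0.42

r_true = r_obs / √(r_xx · r_yy) = 0.33 / √(0.90 × 0.70) = 0.33 / √0.6300 = 0.33 / 0.7937 ≈ 0.42.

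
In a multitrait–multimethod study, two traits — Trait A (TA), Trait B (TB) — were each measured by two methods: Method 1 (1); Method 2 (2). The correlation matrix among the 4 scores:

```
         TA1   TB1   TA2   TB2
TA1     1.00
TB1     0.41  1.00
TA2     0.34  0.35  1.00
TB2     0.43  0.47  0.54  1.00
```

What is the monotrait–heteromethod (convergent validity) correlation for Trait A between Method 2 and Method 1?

Same trait (TA), different methods: r(TA2, TA1) = 0.34.

0.34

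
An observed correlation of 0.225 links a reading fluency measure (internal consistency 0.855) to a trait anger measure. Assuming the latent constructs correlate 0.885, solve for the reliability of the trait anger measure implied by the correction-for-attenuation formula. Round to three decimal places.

r_true = r_obs / √(r_xx · r_yy) ⇒ 0.885 = 0.225 / √(0.855 · r_yy).
√(0.855 · r_yy) = 0.225 / 0.885 = 0.2542; 0.855 · r_yy = 0.0646; r_yy = 0.0646 / 0.855 ≈ 0.076.

0.076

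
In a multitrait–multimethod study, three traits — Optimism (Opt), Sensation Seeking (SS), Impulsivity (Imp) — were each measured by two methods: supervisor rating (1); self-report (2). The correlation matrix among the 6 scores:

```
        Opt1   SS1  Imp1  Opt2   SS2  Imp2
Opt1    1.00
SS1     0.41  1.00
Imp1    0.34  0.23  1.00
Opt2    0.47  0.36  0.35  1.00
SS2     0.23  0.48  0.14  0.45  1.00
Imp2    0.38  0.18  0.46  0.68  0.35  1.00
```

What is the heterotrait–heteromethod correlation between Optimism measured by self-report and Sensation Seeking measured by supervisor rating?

Different traits and methods: r(Opt2, SS1) = 0.36.

0.36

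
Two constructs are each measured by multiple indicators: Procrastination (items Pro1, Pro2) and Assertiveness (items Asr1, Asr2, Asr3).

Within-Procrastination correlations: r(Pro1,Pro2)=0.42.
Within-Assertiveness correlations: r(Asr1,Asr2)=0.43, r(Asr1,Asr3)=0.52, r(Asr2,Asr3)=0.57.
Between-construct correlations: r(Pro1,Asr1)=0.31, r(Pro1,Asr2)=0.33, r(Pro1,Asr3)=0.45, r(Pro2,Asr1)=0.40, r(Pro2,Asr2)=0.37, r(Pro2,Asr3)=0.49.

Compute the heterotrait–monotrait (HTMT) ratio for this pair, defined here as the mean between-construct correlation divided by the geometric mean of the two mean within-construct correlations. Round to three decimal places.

0.849

Mean between = 2.35/6 = 0.3917.
Mean within-Pro = 0.42/1 = 0.4200; mean within-Asr = 1.52/3 = 0.5067.
Geometric mean = √(0.4200 × 0.5067) = 0.4613.
HTMT = 0.3917 / 0.4613 = 0.849.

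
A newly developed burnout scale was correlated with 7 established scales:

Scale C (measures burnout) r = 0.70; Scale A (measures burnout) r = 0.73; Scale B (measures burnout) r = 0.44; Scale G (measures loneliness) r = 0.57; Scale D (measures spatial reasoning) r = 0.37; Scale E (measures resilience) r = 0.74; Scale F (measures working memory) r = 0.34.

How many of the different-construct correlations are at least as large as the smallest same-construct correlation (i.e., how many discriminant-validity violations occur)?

Convergent (same construct = burnout): Scale C, Scale A, Scale B.
Smallest convergent = 0.44. Discriminant values: 0.57, 0.37, 0.74, 0.34; count ≥ 0.44 → 2.

2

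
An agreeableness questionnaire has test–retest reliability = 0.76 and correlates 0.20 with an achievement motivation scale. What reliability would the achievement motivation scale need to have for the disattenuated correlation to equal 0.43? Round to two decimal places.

0.28

r_true = r_obs / √(r_xx · r_yy) ⇒ 0.43 = 0.20 / √(0.76 · r_yy).
√(0.76 · r_yy) = 0.20 / 0.43 = 0.4651; 0.76 · r_yy = 0.2163; r_yy = 0.2163 / 0.76 ≈ 0.28.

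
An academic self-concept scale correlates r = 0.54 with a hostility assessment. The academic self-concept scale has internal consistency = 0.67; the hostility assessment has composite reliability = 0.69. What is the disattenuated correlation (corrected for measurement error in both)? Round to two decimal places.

r_true = r_obs / √(r_xx · r_yy) = 0.54 / √(0.67 × 0.69) = 0.54 / √0.4623 = 0.54 / 0.6799 ≈ 0.79.

0.79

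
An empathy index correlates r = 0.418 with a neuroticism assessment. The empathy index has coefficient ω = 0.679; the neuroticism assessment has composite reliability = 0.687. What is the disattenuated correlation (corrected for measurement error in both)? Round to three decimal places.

r_true = r_obs / √(r_xx · r_yy) = 0.418 / √(0.679 × 0.687) = 0.418 / √0.466473 = 0.418 / 0.6830 ≈ 0.612.

0.612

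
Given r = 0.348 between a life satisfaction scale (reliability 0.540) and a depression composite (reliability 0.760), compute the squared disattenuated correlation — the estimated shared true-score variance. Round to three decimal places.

Disattenuated r = 0.348 / √(0.540 × 0.760) = 0.348 / 0.6406 = 0.5432.
Shared true-score variance = 0.5432² = 0.2951 ≈ 0.295.

0.295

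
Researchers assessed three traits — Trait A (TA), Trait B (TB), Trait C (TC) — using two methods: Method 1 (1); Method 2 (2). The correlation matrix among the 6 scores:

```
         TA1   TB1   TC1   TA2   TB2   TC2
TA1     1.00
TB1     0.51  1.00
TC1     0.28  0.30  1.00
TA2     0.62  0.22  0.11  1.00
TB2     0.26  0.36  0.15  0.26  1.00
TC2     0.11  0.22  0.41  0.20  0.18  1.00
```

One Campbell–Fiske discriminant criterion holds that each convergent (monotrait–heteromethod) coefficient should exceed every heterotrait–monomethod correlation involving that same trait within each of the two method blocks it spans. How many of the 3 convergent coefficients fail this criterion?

Checking each validity diagonal entry against its comparison values:
TA (methods 1·2): 0.62 vs {0.51, 0.26, 0.28, 0.20} → pass.
TB (methods 1·2): 0.36 vs {0.51, 0.26, 0.30, 0.18} → fail.
TC (methods 1·2): 0.41 vs {0.28, 0.20, 0.30, 0.18} → pass.
1 of 3 fail.

1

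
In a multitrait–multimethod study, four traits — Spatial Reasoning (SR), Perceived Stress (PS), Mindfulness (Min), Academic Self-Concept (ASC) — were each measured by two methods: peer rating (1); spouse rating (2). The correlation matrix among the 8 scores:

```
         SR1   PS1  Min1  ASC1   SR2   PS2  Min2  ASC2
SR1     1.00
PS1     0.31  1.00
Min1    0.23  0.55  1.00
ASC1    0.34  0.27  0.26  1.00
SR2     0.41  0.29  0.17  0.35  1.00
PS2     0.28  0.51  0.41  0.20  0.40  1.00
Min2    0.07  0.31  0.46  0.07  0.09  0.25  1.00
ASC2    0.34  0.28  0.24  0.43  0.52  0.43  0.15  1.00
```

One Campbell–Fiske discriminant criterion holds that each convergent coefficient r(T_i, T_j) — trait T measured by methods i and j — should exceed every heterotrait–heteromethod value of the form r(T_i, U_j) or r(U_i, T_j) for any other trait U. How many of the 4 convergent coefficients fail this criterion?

0

Convergent coefficients and their comparison sets:
SR (methods 1·2): 0.41 vs {0.28, 0.29, 0.07, 0.17, 0.34, 0.35} → pass.
PS (methods 1·2): 0.51 vs {0.29, 0.28, 0.31, 0.41, 0.28, 0.20} → pass.
Min (methods 1·2): 0.46 vs {0.17, 0.07, 0.41, 0.31, 0.24, 0.07} → pass.
ASC (methods 1·2): 0.43 vs {0.35, 0.34, 0.20, 0.28, 0.07, 0.24} → pass.
0 of 4 fail.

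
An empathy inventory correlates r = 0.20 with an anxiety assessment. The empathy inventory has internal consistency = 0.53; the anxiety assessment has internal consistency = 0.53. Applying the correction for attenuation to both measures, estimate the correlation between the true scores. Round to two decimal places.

0.38

r_true = r_obs / √(r_xx · r_yy) = 0.20 / √(0.53 × 0.53) = 0.20 / √0.2809 = 0.20 / 0.5300 ≈ 0.38.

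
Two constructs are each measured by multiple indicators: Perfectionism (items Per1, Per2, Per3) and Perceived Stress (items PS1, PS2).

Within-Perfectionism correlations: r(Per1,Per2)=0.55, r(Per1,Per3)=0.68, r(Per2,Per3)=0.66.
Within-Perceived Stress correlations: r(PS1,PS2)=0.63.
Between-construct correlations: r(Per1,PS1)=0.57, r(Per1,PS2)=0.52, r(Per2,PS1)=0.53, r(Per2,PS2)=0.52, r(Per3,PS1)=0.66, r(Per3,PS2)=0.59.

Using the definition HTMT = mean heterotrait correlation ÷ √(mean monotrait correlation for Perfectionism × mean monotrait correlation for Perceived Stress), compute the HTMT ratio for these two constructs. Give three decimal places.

Mean between = 3.39/6 = 0.5650.
Mean within-Per = 1.89/3 = 0.6300; mean within-PS = 0.63/1 = 0.6300.
Geometric mean = √(0.6300 × 0.6300) = 0.6300.
HTMT = 0.5650 / 0.6300 = 0.897.

0.897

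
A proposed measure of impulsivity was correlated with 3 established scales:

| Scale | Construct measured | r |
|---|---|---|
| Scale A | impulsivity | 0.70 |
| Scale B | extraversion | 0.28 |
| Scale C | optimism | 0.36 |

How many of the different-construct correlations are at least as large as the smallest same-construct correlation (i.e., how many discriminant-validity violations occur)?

0

Convergent (same construct = impulsivity): Scale A.
Smallest convergent = 0.70. Discriminant values: 0.28, 0.36; count ≥ 0.70 → 0.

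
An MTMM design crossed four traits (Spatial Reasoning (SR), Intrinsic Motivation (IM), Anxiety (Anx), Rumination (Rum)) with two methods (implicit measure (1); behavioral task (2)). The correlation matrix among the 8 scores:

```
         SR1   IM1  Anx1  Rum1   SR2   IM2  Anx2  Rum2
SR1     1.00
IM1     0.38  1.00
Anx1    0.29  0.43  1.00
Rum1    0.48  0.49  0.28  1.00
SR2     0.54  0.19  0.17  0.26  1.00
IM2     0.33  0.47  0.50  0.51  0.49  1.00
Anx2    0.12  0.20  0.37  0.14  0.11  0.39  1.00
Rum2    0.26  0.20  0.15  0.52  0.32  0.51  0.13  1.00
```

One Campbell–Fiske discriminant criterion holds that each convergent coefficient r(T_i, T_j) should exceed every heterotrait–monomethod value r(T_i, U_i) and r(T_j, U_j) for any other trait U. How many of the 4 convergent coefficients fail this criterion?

2

Each convergent coefficient versus the relevant comparison correlations:
SR (methods 1·2): 0.54 vs {0.38, 0.49, 0.29, 0.11, 0.48, 0.32} → pass.
IM (methods 1·2): 0.47 vs {0.38, 0.49, 0.43, 0.39, 0.49, 0.51} → fail.
Anx (methods 1·2): 0.37 vs {0.29, 0.11, 0.43, 0.39, 0.28, 0.13} → fail.
Rum (methods 1·2): 0.52 vs {0.48, 0.32, 0.49, 0.51, 0.28, 0.13} → pass.
2 of 4 fail.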